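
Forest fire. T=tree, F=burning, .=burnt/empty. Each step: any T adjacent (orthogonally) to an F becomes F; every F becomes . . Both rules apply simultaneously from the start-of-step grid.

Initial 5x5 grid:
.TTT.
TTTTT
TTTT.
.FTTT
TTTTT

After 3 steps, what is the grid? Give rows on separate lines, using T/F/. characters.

Step 1: 3 trees catch fire, 1 burn out
  .TTT.
  TTTTT
  TFTT.
  ..FTT
  TFTTT
Step 2: 6 trees catch fire, 3 burn out
  .TTT.
  TFTTT
  F.FT.
  ...FT
  F.FTT
Step 3: 6 trees catch fire, 6 burn out
  .FTT.
  F.FTT
  ...F.
  ....F
  ...FT

.FTT.
F.FTT
...F.
....F
...FT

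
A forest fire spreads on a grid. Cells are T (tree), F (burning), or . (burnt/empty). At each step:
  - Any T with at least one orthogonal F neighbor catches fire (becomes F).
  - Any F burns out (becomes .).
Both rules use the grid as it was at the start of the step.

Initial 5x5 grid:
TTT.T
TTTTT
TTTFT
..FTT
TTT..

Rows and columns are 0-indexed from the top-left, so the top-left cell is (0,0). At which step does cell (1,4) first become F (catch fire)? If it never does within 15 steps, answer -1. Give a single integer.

Step 1: cell (1,4)='T' (+5 fires, +2 burnt)
Step 2: cell (1,4)='F' (+5 fires, +5 burnt)
  -> target ignites at step 2
Step 3: cell (1,4)='.' (+5 fires, +5 burnt)
Step 4: cell (1,4)='.' (+2 fires, +5 burnt)
Step 5: cell (1,4)='.' (+1 fires, +2 burnt)
Step 6: cell (1,4)='.' (+0 fires, +1 burnt)
  fire out at step 6

2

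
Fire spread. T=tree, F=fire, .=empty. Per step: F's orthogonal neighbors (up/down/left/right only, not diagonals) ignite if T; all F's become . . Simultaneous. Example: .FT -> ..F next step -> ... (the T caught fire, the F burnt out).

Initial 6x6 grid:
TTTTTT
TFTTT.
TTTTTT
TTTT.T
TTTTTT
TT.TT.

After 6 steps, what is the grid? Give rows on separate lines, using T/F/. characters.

Step 1: 4 trees catch fire, 1 burn out
  TFTTTT
  F.FTT.
  TFTTTT
  TTTT.T
  TTTTTT
  TT.TT.
Step 2: 6 trees catch fire, 4 burn out
  F.FTTT
  ...FT.
  F.FTTT
  TFTT.T
  TTTTTT
  TT.TT.
Step 3: 6 trees catch fire, 6 burn out
  ...FTT
  ....F.
  ...FTT
  F.FT.T
  TFTTTT
  TT.TT.
Step 4: 6 trees catch fire, 6 burn out
  ....FT
  ......
  ....FT
  ...F.T
  F.FTTT
  TF.TT.
Step 5: 4 trees catch fire, 6 burn out
  .....F
  ......
  .....F
  .....T
  ...FTT
  F..TT.
Step 6: 3 trees catch fire, 4 burn out
  ......
  ......
  ......
  .....F
  ....FT
  ...FT.

......
......
......
.....F
....FT
...FT.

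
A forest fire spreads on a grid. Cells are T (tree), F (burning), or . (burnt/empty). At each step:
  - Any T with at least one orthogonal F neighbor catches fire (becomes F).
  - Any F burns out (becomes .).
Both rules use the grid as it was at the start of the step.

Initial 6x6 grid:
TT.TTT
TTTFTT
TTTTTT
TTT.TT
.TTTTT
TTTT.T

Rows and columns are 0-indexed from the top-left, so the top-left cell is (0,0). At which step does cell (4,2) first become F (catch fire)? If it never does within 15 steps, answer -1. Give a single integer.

Step 1: cell (4,2)='T' (+4 fires, +1 burnt)
Step 2: cell (4,2)='T' (+5 fires, +4 burnt)
Step 3: cell (4,2)='T' (+7 fires, +5 burnt)
Step 4: cell (4,2)='F' (+6 fires, +7 burnt)
  -> target ignites at step 4
Step 5: cell (4,2)='.' (+5 fires, +6 burnt)
Step 6: cell (4,2)='.' (+3 fires, +5 burnt)
Step 7: cell (4,2)='.' (+1 fires, +3 burnt)
Step 8: cell (4,2)='.' (+0 fires, +1 burnt)
  fire out at step 8

4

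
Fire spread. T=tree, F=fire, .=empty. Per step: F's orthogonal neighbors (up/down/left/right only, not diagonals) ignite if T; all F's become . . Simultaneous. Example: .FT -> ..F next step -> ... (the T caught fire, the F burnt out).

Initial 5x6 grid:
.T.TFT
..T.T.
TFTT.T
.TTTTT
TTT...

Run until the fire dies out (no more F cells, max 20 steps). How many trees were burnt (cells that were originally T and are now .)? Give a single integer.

Step 1: +6 fires, +2 burnt (F count now 6)
Step 2: +4 fires, +6 burnt (F count now 4)
Step 3: +3 fires, +4 burnt (F count now 3)
Step 4: +1 fires, +3 burnt (F count now 1)
Step 5: +1 fires, +1 burnt (F count now 1)
Step 6: +1 fires, +1 burnt (F count now 1)
Step 7: +0 fires, +1 burnt (F count now 0)
Fire out after step 7
Initially T: 17, now '.': 29
Total burnt (originally-T cells now '.'): 16

Answer: 16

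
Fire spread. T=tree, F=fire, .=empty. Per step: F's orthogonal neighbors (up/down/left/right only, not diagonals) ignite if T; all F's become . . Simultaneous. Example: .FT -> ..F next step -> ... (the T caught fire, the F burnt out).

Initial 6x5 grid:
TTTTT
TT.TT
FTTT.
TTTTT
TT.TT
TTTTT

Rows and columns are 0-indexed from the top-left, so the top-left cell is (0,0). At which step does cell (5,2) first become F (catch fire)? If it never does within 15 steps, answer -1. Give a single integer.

Step 1: cell (5,2)='T' (+3 fires, +1 burnt)
Step 2: cell (5,2)='T' (+5 fires, +3 burnt)
Step 3: cell (5,2)='T' (+5 fires, +5 burnt)
Step 4: cell (5,2)='T' (+4 fires, +5 burnt)
Step 5: cell (5,2)='F' (+5 fires, +4 burnt)
  -> target ignites at step 5
Step 6: cell (5,2)='.' (+3 fires, +5 burnt)
Step 7: cell (5,2)='.' (+1 fires, +3 burnt)
Step 8: cell (5,2)='.' (+0 fires, +1 burnt)
  fire out at step 8

5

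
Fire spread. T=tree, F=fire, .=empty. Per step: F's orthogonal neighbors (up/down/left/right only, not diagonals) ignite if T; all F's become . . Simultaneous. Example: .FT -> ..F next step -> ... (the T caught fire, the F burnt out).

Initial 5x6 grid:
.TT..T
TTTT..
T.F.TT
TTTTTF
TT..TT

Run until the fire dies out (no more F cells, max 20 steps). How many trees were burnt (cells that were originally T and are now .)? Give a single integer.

Answer: 18

Derivation:
Step 1: +5 fires, +2 burnt (F count now 5)
Step 2: +7 fires, +5 burnt (F count now 7)
Step 3: +4 fires, +7 burnt (F count now 4)
Step 4: +2 fires, +4 burnt (F count now 2)
Step 5: +0 fires, +2 burnt (F count now 0)
Fire out after step 5
Initially T: 19, now '.': 29
Total burnt (originally-T cells now '.'): 18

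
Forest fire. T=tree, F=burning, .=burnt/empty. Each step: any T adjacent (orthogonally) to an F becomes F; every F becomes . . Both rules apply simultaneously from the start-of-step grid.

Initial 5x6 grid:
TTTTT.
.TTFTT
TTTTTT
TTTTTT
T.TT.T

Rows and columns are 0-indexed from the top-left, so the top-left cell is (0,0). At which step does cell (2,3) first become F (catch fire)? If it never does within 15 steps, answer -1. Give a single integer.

Step 1: cell (2,3)='F' (+4 fires, +1 burnt)
  -> target ignites at step 1
Step 2: cell (2,3)='.' (+7 fires, +4 burnt)
Step 3: cell (2,3)='.' (+6 fires, +7 burnt)
Step 4: cell (2,3)='.' (+5 fires, +6 burnt)
Step 5: cell (2,3)='.' (+2 fires, +5 burnt)
Step 6: cell (2,3)='.' (+1 fires, +2 burnt)
Step 7: cell (2,3)='.' (+0 fires, +1 burnt)
  fire out at step 7

1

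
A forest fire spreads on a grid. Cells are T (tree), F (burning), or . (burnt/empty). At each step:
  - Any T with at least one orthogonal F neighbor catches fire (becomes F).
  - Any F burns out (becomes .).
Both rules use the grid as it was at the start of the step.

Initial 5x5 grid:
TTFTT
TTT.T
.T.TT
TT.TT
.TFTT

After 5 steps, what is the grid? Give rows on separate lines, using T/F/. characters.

Step 1: 5 trees catch fire, 2 burn out
  TF.FT
  TTF.T
  .T.TT
  TT.TT
  .F.FT
Step 2: 6 trees catch fire, 5 burn out
  F...F
  TF..T
  .T.TT
  TF.FT
  ....F
Step 3: 6 trees catch fire, 6 burn out
  .....
  F...F
  .F.FT
  F...F
  .....
Step 4: 1 trees catch fire, 6 burn out
  .....
  .....
  ....F
  .....
  .....
Step 5: 0 trees catch fire, 1 burn out
  .....
  .....
  .....
  .....
  .....

.....
.....
.....
.....
.....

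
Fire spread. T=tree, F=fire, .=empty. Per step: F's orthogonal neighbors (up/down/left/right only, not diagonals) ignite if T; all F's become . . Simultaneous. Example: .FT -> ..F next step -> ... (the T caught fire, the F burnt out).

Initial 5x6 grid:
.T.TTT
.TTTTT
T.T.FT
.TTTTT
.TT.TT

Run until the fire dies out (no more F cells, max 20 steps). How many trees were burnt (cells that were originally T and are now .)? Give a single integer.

Step 1: +3 fires, +1 burnt (F count now 3)
Step 2: +6 fires, +3 burnt (F count now 6)
Step 3: +5 fires, +6 burnt (F count now 5)
Step 4: +4 fires, +5 burnt (F count now 4)
Step 5: +2 fires, +4 burnt (F count now 2)
Step 6: +0 fires, +2 burnt (F count now 0)
Fire out after step 6
Initially T: 21, now '.': 29
Total burnt (originally-T cells now '.'): 20

Answer: 20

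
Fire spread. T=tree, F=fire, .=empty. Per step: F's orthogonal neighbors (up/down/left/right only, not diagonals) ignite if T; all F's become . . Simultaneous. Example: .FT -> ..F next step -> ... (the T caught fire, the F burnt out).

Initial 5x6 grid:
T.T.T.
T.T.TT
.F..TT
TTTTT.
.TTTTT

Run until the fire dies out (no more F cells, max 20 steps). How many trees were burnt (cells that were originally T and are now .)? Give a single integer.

Answer: 15

Derivation:
Step 1: +1 fires, +1 burnt (F count now 1)
Step 2: +3 fires, +1 burnt (F count now 3)
Step 3: +2 fires, +3 burnt (F count now 2)
Step 4: +2 fires, +2 burnt (F count now 2)
Step 5: +2 fires, +2 burnt (F count now 2)
Step 6: +3 fires, +2 burnt (F count now 3)
Step 7: +2 fires, +3 burnt (F count now 2)
Step 8: +0 fires, +2 burnt (F count now 0)
Fire out after step 8
Initially T: 19, now '.': 26
Total burnt (originally-T cells now '.'): 15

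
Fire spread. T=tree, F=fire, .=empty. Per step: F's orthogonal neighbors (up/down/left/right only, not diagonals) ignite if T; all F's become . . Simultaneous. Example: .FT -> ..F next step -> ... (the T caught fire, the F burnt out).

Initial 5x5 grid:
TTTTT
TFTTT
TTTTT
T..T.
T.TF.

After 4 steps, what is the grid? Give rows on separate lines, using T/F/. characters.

Step 1: 6 trees catch fire, 2 burn out
  TFTTT
  F.FTT
  TFTTT
  T..F.
  T.F..
Step 2: 6 trees catch fire, 6 burn out
  F.FTT
  ...FT
  F.FFT
  T....
  T....
Step 3: 4 trees catch fire, 6 burn out
  ...FT
  ....F
  ....F
  F....
  T....
Step 4: 2 trees catch fire, 4 burn out
  ....F
  .....
  .....
  .....
  F....

....F
.....
.....
.....
F....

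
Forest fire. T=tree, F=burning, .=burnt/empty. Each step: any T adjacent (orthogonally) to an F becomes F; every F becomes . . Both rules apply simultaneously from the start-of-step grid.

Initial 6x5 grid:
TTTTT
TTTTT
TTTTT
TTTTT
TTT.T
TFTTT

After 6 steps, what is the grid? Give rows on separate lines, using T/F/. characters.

Step 1: 3 trees catch fire, 1 burn out
  TTTTT
  TTTTT
  TTTTT
  TTTTT
  TFT.T
  F.FTT
Step 2: 4 trees catch fire, 3 burn out
  TTTTT
  TTTTT
  TTTTT
  TFTTT
  F.F.T
  ...FT
Step 3: 4 trees catch fire, 4 burn out
  TTTTT
  TTTTT
  TFTTT
  F.FTT
  ....T
  ....F
Step 4: 5 trees catch fire, 4 burn out
  TTTTT
  TFTTT
  F.FTT
  ...FT
  ....F
  .....
Step 5: 5 trees catch fire, 5 burn out
  TFTTT
  F.FTT
  ...FT
  ....F
  .....
  .....
Step 6: 4 trees catch fire, 5 burn out
  F.FTT
  ...FT
  ....F
  .....
  .....
  .....

F.FTT
...FT
....F
.....
.....
.....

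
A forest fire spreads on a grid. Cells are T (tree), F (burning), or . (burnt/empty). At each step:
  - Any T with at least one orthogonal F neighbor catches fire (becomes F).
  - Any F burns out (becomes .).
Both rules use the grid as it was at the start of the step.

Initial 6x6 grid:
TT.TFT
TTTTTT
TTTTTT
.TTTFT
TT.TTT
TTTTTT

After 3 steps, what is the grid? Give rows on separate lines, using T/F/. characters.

Step 1: 7 trees catch fire, 2 burn out
  TT.F.F
  TTTTFT
  TTTTFT
  .TTF.F
  TT.TFT
  TTTTTT
Step 2: 8 trees catch fire, 7 burn out
  TT....
  TTTF.F
  TTTF.F
  .TF...
  TT.F.F
  TTTTFT
Step 3: 5 trees catch fire, 8 burn out
  TT....
  TTF...
  TTF...
  .F....
  TT....
  TTTF.F

TT....
TTF...
TTF...
.F....
TT....
TTTF.F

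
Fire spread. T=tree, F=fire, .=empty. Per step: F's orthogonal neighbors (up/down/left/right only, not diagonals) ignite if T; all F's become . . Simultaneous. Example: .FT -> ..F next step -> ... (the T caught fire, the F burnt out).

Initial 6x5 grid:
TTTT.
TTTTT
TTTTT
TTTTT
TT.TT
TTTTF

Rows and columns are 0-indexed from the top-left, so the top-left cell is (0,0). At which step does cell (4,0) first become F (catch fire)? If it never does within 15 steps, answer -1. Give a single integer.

Step 1: cell (4,0)='T' (+2 fires, +1 burnt)
Step 2: cell (4,0)='T' (+3 fires, +2 burnt)
Step 3: cell (4,0)='T' (+3 fires, +3 burnt)
Step 4: cell (4,0)='T' (+5 fires, +3 burnt)
Step 5: cell (4,0)='F' (+4 fires, +5 burnt)
  -> target ignites at step 5
Step 6: cell (4,0)='.' (+4 fires, +4 burnt)
Step 7: cell (4,0)='.' (+3 fires, +4 burnt)
Step 8: cell (4,0)='.' (+2 fires, +3 burnt)
Step 9: cell (4,0)='.' (+1 fires, +2 burnt)
Step 10: cell (4,0)='.' (+0 fires, +1 burnt)
  fire out at step 10

5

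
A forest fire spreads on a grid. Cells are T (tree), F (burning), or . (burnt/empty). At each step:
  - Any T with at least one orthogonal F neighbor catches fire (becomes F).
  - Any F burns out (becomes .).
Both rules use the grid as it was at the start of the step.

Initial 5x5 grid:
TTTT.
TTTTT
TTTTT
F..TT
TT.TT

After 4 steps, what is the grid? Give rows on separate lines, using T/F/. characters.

Step 1: 2 trees catch fire, 1 burn out
  TTTT.
  TTTTT
  FTTTT
  ...TT
  FT.TT
Step 2: 3 trees catch fire, 2 burn out
  TTTT.
  FTTTT
  .FTTT
  ...TT
  .F.TT
Step 3: 3 trees catch fire, 3 burn out
  FTTT.
  .FTTT
  ..FTT
  ...TT
  ...TT
Step 4: 3 trees catch fire, 3 burn out
  .FTT.
  ..FTT
  ...FT
  ...TT
  ...TT

.FTT.
..FTT
...FT
...TT
...TT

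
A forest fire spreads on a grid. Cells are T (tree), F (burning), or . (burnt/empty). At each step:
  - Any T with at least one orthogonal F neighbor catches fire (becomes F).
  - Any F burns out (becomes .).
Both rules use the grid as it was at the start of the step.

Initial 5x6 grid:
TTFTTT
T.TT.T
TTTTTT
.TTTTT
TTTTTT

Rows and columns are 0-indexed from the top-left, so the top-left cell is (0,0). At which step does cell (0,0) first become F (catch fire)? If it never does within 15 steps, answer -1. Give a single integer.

Step 1: cell (0,0)='T' (+3 fires, +1 burnt)
Step 2: cell (0,0)='F' (+4 fires, +3 burnt)
  -> target ignites at step 2
Step 3: cell (0,0)='.' (+5 fires, +4 burnt)
Step 4: cell (0,0)='.' (+6 fires, +5 burnt)
Step 5: cell (0,0)='.' (+4 fires, +6 burnt)
Step 6: cell (0,0)='.' (+3 fires, +4 burnt)
Step 7: cell (0,0)='.' (+1 fires, +3 burnt)
Step 8: cell (0,0)='.' (+0 fires, +1 burnt)
  fire out at step 8

2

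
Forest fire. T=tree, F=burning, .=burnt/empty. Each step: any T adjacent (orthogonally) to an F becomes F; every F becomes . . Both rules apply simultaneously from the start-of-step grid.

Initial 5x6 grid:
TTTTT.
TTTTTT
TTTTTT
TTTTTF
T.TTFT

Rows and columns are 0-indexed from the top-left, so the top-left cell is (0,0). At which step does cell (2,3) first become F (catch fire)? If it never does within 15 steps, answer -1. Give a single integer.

Step 1: cell (2,3)='T' (+4 fires, +2 burnt)
Step 2: cell (2,3)='T' (+4 fires, +4 burnt)
Step 3: cell (2,3)='F' (+3 fires, +4 burnt)
  -> target ignites at step 3
Step 4: cell (2,3)='.' (+4 fires, +3 burnt)
Step 5: cell (2,3)='.' (+4 fires, +4 burnt)
Step 6: cell (2,3)='.' (+4 fires, +4 burnt)
Step 7: cell (2,3)='.' (+2 fires, +4 burnt)
Step 8: cell (2,3)='.' (+1 fires, +2 burnt)
Step 9: cell (2,3)='.' (+0 fires, +1 burnt)
  fire out at step 9

3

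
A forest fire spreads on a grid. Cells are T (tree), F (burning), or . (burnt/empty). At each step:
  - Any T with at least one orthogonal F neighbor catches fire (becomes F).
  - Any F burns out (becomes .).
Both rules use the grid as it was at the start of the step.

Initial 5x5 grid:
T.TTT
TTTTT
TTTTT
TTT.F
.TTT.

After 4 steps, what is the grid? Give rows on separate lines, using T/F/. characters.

Step 1: 1 trees catch fire, 1 burn out
  T.TTT
  TTTTT
  TTTTF
  TTT..
  .TTT.
Step 2: 2 trees catch fire, 1 burn out
  T.TTT
  TTTTF
  TTTF.
  TTT..
  .TTT.
Step 3: 3 trees catch fire, 2 burn out
  T.TTF
  TTTF.
  TTF..
  TTT..
  .TTT.
Step 4: 4 trees catch fire, 3 burn out
  T.TF.
  TTF..
  TF...
  TTF..
  .TTT.

T.TF.
TTF..
TF...
TTF..
.TTT.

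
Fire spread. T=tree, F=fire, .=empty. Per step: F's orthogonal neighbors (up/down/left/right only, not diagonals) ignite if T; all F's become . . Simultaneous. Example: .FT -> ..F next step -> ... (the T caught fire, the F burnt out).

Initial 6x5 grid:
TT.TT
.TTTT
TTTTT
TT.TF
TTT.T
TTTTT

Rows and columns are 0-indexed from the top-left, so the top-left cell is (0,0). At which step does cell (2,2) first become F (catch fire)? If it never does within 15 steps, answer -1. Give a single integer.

Step 1: cell (2,2)='T' (+3 fires, +1 burnt)
Step 2: cell (2,2)='T' (+3 fires, +3 burnt)
Step 3: cell (2,2)='F' (+4 fires, +3 burnt)
  -> target ignites at step 3
Step 4: cell (2,2)='.' (+4 fires, +4 burnt)
Step 5: cell (2,2)='.' (+5 fires, +4 burnt)
Step 6: cell (2,2)='.' (+4 fires, +5 burnt)
Step 7: cell (2,2)='.' (+2 fires, +4 burnt)
Step 8: cell (2,2)='.' (+0 fires, +2 burnt)
  fire out at step 8

3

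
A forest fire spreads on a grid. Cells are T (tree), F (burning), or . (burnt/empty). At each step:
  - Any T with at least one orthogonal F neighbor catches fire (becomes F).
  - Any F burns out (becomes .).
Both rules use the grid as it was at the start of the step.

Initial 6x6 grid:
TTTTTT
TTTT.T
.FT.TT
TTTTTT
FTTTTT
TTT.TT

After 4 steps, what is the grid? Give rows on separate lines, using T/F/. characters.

Step 1: 6 trees catch fire, 2 burn out
  TTTTTT
  TFTT.T
  ..F.TT
  FFTTTT
  .FTTTT
  FTT.TT
Step 2: 6 trees catch fire, 6 burn out
  TFTTTT
  F.FT.T
  ....TT
  ..FTTT
  ..FTTT
  .FT.TT
Step 3: 6 trees catch fire, 6 burn out
  F.FTTT
  ...F.T
  ....TT
  ...FTT
  ...FTT
  ..F.TT
Step 4: 3 trees catch fire, 6 burn out
  ...FTT
  .....T
  ....TT
  ....FT
  ....FT
  ....TT

...FTT
.....T
....TT
....FT
....FT
....TT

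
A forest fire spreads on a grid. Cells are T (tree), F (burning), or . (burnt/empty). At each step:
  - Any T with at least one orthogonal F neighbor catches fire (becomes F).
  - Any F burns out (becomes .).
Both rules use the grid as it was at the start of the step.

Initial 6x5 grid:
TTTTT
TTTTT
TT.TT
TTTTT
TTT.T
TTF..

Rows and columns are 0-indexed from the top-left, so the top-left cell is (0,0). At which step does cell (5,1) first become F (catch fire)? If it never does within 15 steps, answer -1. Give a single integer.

Step 1: cell (5,1)='F' (+2 fires, +1 burnt)
  -> target ignites at step 1
Step 2: cell (5,1)='.' (+3 fires, +2 burnt)
Step 3: cell (5,1)='.' (+3 fires, +3 burnt)
Step 4: cell (5,1)='.' (+4 fires, +3 burnt)
Step 5: cell (5,1)='.' (+5 fires, +4 burnt)
Step 6: cell (5,1)='.' (+5 fires, +5 burnt)
Step 7: cell (5,1)='.' (+3 fires, +5 burnt)
Step 8: cell (5,1)='.' (+0 fires, +3 burnt)
  fire out at step 8

1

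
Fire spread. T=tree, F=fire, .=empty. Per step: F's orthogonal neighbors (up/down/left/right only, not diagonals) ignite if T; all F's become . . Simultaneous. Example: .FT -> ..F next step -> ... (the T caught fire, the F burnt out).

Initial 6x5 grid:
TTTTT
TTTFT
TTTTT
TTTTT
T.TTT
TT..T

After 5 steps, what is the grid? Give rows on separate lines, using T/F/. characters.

Step 1: 4 trees catch fire, 1 burn out
  TTTFT
  TTF.F
  TTTFT
  TTTTT
  T.TTT
  TT..T
Step 2: 6 trees catch fire, 4 burn out
  TTF.F
  TF...
  TTF.F
  TTTFT
  T.TTT
  TT..T
Step 3: 6 trees catch fire, 6 burn out
  TF...
  F....
  TF...
  TTF.F
  T.TFT
  TT..T
Step 4: 5 trees catch fire, 6 burn out
  F....
  .....
  F....
  TF...
  T.F.F
  TT..T
Step 5: 2 trees catch fire, 5 burn out
  .....
  .....
  .....
  F....
  T....
  TT..F

.....
.....
.....
F....
T....
TT..F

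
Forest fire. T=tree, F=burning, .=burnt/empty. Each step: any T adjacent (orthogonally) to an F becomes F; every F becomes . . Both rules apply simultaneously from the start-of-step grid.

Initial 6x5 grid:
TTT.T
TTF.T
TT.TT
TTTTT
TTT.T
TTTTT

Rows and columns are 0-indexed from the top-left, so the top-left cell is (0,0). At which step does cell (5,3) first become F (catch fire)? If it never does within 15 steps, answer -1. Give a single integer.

Step 1: cell (5,3)='T' (+2 fires, +1 burnt)
Step 2: cell (5,3)='T' (+3 fires, +2 burnt)
Step 3: cell (5,3)='T' (+3 fires, +3 burnt)
Step 4: cell (5,3)='T' (+3 fires, +3 burnt)
Step 5: cell (5,3)='T' (+4 fires, +3 burnt)
Step 6: cell (5,3)='T' (+4 fires, +4 burnt)
Step 7: cell (5,3)='F' (+3 fires, +4 burnt)
  -> target ignites at step 7
Step 8: cell (5,3)='.' (+2 fires, +3 burnt)
Step 9: cell (5,3)='.' (+1 fires, +2 burnt)
Step 10: cell (5,3)='.' (+0 fires, +1 burnt)
  fire out at step 10

7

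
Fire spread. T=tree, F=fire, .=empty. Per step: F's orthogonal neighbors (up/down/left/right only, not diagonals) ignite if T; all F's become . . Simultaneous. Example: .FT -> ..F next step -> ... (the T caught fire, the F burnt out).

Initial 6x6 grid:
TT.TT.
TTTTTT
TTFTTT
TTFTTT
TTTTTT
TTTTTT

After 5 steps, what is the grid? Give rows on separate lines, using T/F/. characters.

Step 1: 6 trees catch fire, 2 burn out
  TT.TT.
  TTFTTT
  TF.FTT
  TF.FTT
  TTFTTT
  TTTTTT
Step 2: 9 trees catch fire, 6 burn out
  TT.TT.
  TF.FTT
  F...FT
  F...FT
  TF.FTT
  TTFTTT
Step 3: 10 trees catch fire, 9 burn out
  TF.FT.
  F...FT
  .....F
  .....F
  F...FT
  TF.FTT
Step 4: 6 trees catch fire, 10 burn out
  F...F.
  .....F
  ......
  ......
  .....F
  F...FT
Step 5: 1 trees catch fire, 6 burn out
  ......
  ......
  ......
  ......
  ......
  .....F

......
......
......
......
......
.....F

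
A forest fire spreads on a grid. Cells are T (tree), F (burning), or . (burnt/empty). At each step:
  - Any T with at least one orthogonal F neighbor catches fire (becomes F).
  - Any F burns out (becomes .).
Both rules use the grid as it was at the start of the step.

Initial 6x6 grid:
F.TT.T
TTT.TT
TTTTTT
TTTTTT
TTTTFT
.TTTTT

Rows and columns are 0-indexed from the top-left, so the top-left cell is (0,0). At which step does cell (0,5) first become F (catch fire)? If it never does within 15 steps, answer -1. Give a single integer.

Step 1: cell (0,5)='T' (+5 fires, +2 burnt)
Step 2: cell (0,5)='T' (+8 fires, +5 burnt)
Step 3: cell (0,5)='T' (+9 fires, +8 burnt)
Step 4: cell (0,5)='T' (+6 fires, +9 burnt)
Step 5: cell (0,5)='F' (+2 fires, +6 burnt)
  -> target ignites at step 5
Step 6: cell (0,5)='.' (+0 fires, +2 burnt)
  fire out at step 6

5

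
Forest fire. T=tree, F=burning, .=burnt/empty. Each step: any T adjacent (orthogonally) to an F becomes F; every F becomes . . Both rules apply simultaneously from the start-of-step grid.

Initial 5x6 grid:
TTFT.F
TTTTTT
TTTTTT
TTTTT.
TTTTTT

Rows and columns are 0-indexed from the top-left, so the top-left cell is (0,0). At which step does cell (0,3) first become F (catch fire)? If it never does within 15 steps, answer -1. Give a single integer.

Step 1: cell (0,3)='F' (+4 fires, +2 burnt)
  -> target ignites at step 1
Step 2: cell (0,3)='.' (+6 fires, +4 burnt)
Step 3: cell (0,3)='.' (+5 fires, +6 burnt)
Step 4: cell (0,3)='.' (+5 fires, +5 burnt)
Step 5: cell (0,3)='.' (+4 fires, +5 burnt)
Step 6: cell (0,3)='.' (+2 fires, +4 burnt)
Step 7: cell (0,3)='.' (+0 fires, +2 burnt)
  fire out at step 7

1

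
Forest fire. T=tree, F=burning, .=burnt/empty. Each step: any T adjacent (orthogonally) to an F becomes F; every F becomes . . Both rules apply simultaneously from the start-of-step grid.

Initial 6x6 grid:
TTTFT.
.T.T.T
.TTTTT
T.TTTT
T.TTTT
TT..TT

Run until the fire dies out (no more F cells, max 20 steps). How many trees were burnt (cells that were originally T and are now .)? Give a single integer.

Step 1: +3 fires, +1 burnt (F count now 3)
Step 2: +2 fires, +3 burnt (F count now 2)
Step 3: +5 fires, +2 burnt (F count now 5)
Step 4: +5 fires, +5 burnt (F count now 5)
Step 5: +4 fires, +5 burnt (F count now 4)
Step 6: +2 fires, +4 burnt (F count now 2)
Step 7: +1 fires, +2 burnt (F count now 1)
Step 8: +0 fires, +1 burnt (F count now 0)
Fire out after step 8
Initially T: 26, now '.': 32
Total burnt (originally-T cells now '.'): 22

Answer: 22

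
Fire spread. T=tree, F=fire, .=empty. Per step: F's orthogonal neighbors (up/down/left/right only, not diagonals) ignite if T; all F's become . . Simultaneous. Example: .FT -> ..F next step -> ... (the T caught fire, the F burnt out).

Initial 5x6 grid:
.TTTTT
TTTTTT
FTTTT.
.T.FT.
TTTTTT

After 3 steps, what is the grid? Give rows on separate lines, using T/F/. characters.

Step 1: 5 trees catch fire, 2 burn out
  .TTTTT
  FTTTTT
  .FTFT.
  .T..F.
  TTTFTT
Step 2: 7 trees catch fire, 5 burn out
  .TTTTT
  .FTFTT
  ..F.F.
  .F....
  TTF.FT
Step 3: 6 trees catch fire, 7 burn out
  .FTFTT
  ..F.FT
  ......
  ......
  TF...F

.FTFTT
..F.FT
......
......
TF...F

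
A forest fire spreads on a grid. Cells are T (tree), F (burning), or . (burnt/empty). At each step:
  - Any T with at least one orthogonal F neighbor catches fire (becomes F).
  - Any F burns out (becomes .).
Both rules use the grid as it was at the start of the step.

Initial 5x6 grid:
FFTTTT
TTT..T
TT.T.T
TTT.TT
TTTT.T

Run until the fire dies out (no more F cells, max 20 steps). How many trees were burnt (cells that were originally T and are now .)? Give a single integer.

Step 1: +3 fires, +2 burnt (F count now 3)
Step 2: +4 fires, +3 burnt (F count now 4)
Step 3: +3 fires, +4 burnt (F count now 3)
Step 4: +4 fires, +3 burnt (F count now 4)
Step 5: +2 fires, +4 burnt (F count now 2)
Step 6: +2 fires, +2 burnt (F count now 2)
Step 7: +1 fires, +2 burnt (F count now 1)
Step 8: +2 fires, +1 burnt (F count now 2)
Step 9: +0 fires, +2 burnt (F count now 0)
Fire out after step 9
Initially T: 22, now '.': 29
Total burnt (originally-T cells now '.'): 21

Answer: 21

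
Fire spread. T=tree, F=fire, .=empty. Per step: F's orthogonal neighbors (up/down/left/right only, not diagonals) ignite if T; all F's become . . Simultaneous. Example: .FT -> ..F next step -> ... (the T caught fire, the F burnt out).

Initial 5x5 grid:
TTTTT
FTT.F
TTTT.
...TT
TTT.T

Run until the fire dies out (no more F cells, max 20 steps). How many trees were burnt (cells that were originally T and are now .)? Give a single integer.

Answer: 14

Derivation:
Step 1: +4 fires, +2 burnt (F count now 4)
Step 2: +4 fires, +4 burnt (F count now 4)
Step 3: +2 fires, +4 burnt (F count now 2)
Step 4: +1 fires, +2 burnt (F count now 1)
Step 5: +1 fires, +1 burnt (F count now 1)
Step 6: +1 fires, +1 burnt (F count now 1)
Step 7: +1 fires, +1 burnt (F count now 1)
Step 8: +0 fires, +1 burnt (F count now 0)
Fire out after step 8
Initially T: 17, now '.': 22
Total burnt (originally-T cells now '.'): 14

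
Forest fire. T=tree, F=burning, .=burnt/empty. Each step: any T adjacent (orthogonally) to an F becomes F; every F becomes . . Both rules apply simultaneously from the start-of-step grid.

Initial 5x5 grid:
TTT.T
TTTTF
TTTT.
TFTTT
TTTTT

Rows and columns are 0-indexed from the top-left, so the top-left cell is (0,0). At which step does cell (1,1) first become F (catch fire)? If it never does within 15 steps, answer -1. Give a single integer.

Step 1: cell (1,1)='T' (+6 fires, +2 burnt)
Step 2: cell (1,1)='F' (+8 fires, +6 burnt)
  -> target ignites at step 2
Step 3: cell (1,1)='.' (+5 fires, +8 burnt)
Step 4: cell (1,1)='.' (+2 fires, +5 burnt)
Step 5: cell (1,1)='.' (+0 fires, +2 burnt)
  fire out at step 5

2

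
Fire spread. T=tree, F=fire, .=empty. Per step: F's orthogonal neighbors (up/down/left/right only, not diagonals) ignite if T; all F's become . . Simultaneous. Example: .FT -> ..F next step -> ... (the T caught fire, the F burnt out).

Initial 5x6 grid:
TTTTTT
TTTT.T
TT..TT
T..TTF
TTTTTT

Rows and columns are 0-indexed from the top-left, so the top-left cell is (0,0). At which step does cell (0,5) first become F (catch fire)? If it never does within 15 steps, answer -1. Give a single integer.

Step 1: cell (0,5)='T' (+3 fires, +1 burnt)
Step 2: cell (0,5)='T' (+4 fires, +3 burnt)
Step 3: cell (0,5)='F' (+2 fires, +4 burnt)
  -> target ignites at step 3
Step 4: cell (0,5)='.' (+2 fires, +2 burnt)
Step 5: cell (0,5)='.' (+2 fires, +2 burnt)
Step 6: cell (0,5)='.' (+3 fires, +2 burnt)
Step 7: cell (0,5)='.' (+3 fires, +3 burnt)
Step 8: cell (0,5)='.' (+3 fires, +3 burnt)
Step 9: cell (0,5)='.' (+2 fires, +3 burnt)
Step 10: cell (0,5)='.' (+0 fires, +2 burnt)
  fire out at step 10

3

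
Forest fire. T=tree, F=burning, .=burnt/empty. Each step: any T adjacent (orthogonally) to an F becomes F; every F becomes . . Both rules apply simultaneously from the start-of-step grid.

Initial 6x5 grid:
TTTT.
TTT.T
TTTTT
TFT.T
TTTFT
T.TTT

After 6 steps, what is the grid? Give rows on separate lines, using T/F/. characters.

Step 1: 7 trees catch fire, 2 burn out
  TTTT.
  TTT.T
  TFTTT
  F.F.T
  TFF.F
  T.TFT
Step 2: 7 trees catch fire, 7 burn out
  TTTT.
  TFT.T
  F.FTT
  ....F
  F....
  T.F.F
Step 3: 6 trees catch fire, 7 burn out
  TFTT.
  F.F.T
  ...FF
  .....
  .....
  F....
Step 4: 3 trees catch fire, 6 burn out
  F.FT.
  ....F
  .....
  .....
  .....
  .....
Step 5: 1 trees catch fire, 3 burn out
  ...F.
  .....
  .....
  .....
  .....
  .....
Step 6: 0 trees catch fire, 1 burn out
  .....
  .....
  .....
  .....
  .....
  .....

.....
.....
.....
.....
.....
.....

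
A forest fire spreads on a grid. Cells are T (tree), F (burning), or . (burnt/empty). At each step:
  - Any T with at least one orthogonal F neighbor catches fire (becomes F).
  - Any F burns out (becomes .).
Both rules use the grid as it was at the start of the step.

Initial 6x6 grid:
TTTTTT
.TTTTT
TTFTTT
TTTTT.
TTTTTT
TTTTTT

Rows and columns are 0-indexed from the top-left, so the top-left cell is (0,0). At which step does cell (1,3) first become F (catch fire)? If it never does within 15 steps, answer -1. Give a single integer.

Step 1: cell (1,3)='T' (+4 fires, +1 burnt)
Step 2: cell (1,3)='F' (+8 fires, +4 burnt)
  -> target ignites at step 2
Step 3: cell (1,3)='.' (+9 fires, +8 burnt)
Step 4: cell (1,3)='.' (+7 fires, +9 burnt)
Step 5: cell (1,3)='.' (+4 fires, +7 burnt)
Step 6: cell (1,3)='.' (+1 fires, +4 burnt)
Step 7: cell (1,3)='.' (+0 fires, +1 burnt)
  fire out at step 7

2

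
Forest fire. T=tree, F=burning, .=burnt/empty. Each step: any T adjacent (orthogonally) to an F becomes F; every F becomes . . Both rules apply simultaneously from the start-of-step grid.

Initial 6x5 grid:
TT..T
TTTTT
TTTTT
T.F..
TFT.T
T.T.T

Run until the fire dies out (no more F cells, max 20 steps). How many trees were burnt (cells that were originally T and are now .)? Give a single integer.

Step 1: +3 fires, +2 burnt (F count now 3)
Step 2: +6 fires, +3 burnt (F count now 6)
Step 3: +4 fires, +6 burnt (F count now 4)
Step 4: +3 fires, +4 burnt (F count now 3)
Step 5: +2 fires, +3 burnt (F count now 2)
Step 6: +0 fires, +2 burnt (F count now 0)
Fire out after step 6
Initially T: 20, now '.': 28
Total burnt (originally-T cells now '.'): 18

Answer: 18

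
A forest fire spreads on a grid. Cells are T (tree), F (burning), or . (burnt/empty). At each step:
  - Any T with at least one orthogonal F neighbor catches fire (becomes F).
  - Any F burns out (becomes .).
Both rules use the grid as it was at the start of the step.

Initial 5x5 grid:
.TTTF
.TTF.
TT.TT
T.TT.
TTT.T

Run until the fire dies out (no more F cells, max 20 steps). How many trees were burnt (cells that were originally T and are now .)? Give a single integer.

Step 1: +3 fires, +2 burnt (F count now 3)
Step 2: +4 fires, +3 burnt (F count now 4)
Step 3: +3 fires, +4 burnt (F count now 3)
Step 4: +2 fires, +3 burnt (F count now 2)
Step 5: +2 fires, +2 burnt (F count now 2)
Step 6: +1 fires, +2 burnt (F count now 1)
Step 7: +0 fires, +1 burnt (F count now 0)
Fire out after step 7
Initially T: 16, now '.': 24
Total burnt (originally-T cells now '.'): 15

Answer: 15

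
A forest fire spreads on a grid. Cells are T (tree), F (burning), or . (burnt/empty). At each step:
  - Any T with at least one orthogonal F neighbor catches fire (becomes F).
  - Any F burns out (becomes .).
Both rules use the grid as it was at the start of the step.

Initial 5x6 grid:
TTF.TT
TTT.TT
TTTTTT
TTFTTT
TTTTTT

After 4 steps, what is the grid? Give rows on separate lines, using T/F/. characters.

Step 1: 6 trees catch fire, 2 burn out
  TF..TT
  TTF.TT
  TTFTTT
  TF.FTT
  TTFTTT
Step 2: 8 trees catch fire, 6 burn out
  F...TT
  TF..TT
  TF.FTT
  F...FT
  TF.FTT
Step 3: 6 trees catch fire, 8 burn out
  ....TT
  F...TT
  F...FT
  .....F
  F...FT
Step 4: 3 trees catch fire, 6 burn out
  ....TT
  ....FT
  .....F
  ......
  .....F

....TT
....FT
.....F
......
.....F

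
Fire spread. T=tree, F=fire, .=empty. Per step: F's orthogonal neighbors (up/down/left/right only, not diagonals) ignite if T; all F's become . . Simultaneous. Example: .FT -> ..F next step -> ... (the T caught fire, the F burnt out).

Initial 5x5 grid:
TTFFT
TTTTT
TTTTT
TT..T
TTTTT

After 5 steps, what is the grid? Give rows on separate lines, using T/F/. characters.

Step 1: 4 trees catch fire, 2 burn out
  TF..F
  TTFFT
  TTTTT
  TT..T
  TTTTT
Step 2: 5 trees catch fire, 4 burn out
  F....
  TF..F
  TTFFT
  TT..T
  TTTTT
Step 3: 3 trees catch fire, 5 burn out
  .....
  F....
  TF..F
  TT..T
  TTTTT
Step 4: 3 trees catch fire, 3 burn out
  .....
  .....
  F....
  TF..F
  TTTTT
Step 5: 3 trees catch fire, 3 burn out
  .....
  .....
  .....
  F....
  TFTTF

.....
.....
.....
F....
TFTTF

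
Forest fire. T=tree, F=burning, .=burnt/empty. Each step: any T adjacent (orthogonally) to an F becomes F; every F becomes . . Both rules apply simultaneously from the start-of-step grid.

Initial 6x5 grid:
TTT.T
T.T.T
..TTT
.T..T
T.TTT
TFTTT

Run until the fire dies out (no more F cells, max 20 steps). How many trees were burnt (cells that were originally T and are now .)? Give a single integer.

Step 1: +2 fires, +1 burnt (F count now 2)
Step 2: +3 fires, +2 burnt (F count now 3)
Step 3: +2 fires, +3 burnt (F count now 2)
Step 4: +1 fires, +2 burnt (F count now 1)
Step 5: +1 fires, +1 burnt (F count now 1)
Step 6: +1 fires, +1 burnt (F count now 1)
Step 7: +2 fires, +1 burnt (F count now 2)
Step 8: +2 fires, +2 burnt (F count now 2)
Step 9: +1 fires, +2 burnt (F count now 1)
Step 10: +1 fires, +1 burnt (F count now 1)
Step 11: +1 fires, +1 burnt (F count now 1)
Step 12: +1 fires, +1 burnt (F count now 1)
Step 13: +1 fires, +1 burnt (F count now 1)
Step 14: +0 fires, +1 burnt (F count now 0)
Fire out after step 14
Initially T: 20, now '.': 29
Total burnt (originally-T cells now '.'): 19

Answer: 19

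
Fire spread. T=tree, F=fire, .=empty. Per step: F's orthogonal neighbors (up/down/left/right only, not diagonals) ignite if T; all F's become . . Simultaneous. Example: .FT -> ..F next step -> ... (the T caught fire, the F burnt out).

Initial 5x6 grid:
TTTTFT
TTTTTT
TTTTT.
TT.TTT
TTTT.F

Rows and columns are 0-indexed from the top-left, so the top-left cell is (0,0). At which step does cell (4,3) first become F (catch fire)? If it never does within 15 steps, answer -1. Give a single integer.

Step 1: cell (4,3)='T' (+4 fires, +2 burnt)
Step 2: cell (4,3)='T' (+5 fires, +4 burnt)
Step 3: cell (4,3)='T' (+4 fires, +5 burnt)
Step 4: cell (4,3)='F' (+4 fires, +4 burnt)
  -> target ignites at step 4
Step 5: cell (4,3)='.' (+3 fires, +4 burnt)
Step 6: cell (4,3)='.' (+3 fires, +3 burnt)
Step 7: cell (4,3)='.' (+2 fires, +3 burnt)
Step 8: cell (4,3)='.' (+0 fires, +2 burnt)
  fire out at step 8

4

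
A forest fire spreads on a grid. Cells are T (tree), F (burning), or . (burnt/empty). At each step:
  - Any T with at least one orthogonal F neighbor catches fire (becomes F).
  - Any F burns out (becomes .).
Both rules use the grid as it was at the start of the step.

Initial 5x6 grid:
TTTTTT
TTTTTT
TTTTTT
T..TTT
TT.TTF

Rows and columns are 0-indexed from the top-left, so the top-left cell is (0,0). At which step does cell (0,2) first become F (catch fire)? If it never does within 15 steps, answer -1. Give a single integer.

Step 1: cell (0,2)='T' (+2 fires, +1 burnt)
Step 2: cell (0,2)='T' (+3 fires, +2 burnt)
Step 3: cell (0,2)='T' (+3 fires, +3 burnt)
Step 4: cell (0,2)='T' (+3 fires, +3 burnt)
Step 5: cell (0,2)='T' (+3 fires, +3 burnt)
Step 6: cell (0,2)='T' (+3 fires, +3 burnt)
Step 7: cell (0,2)='F' (+3 fires, +3 burnt)
  -> target ignites at step 7
Step 8: cell (0,2)='.' (+3 fires, +3 burnt)
Step 9: cell (0,2)='.' (+2 fires, +3 burnt)
Step 10: cell (0,2)='.' (+1 fires, +2 burnt)
Step 11: cell (0,2)='.' (+0 fires, +1 burnt)
  fire out at step 11

7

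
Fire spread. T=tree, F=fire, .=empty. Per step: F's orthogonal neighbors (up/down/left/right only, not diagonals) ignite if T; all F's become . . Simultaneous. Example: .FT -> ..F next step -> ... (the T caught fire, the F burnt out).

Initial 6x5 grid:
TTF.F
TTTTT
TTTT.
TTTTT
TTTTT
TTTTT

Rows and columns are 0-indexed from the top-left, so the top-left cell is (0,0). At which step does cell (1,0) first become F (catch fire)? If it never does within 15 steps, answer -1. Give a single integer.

Step 1: cell (1,0)='T' (+3 fires, +2 burnt)
Step 2: cell (1,0)='T' (+4 fires, +3 burnt)
Step 3: cell (1,0)='F' (+4 fires, +4 burnt)
  -> target ignites at step 3
Step 4: cell (1,0)='.' (+4 fires, +4 burnt)
Step 5: cell (1,0)='.' (+5 fires, +4 burnt)
Step 6: cell (1,0)='.' (+4 fires, +5 burnt)
Step 7: cell (1,0)='.' (+2 fires, +4 burnt)
Step 8: cell (1,0)='.' (+0 fires, +2 burnt)
  fire out at step 8

3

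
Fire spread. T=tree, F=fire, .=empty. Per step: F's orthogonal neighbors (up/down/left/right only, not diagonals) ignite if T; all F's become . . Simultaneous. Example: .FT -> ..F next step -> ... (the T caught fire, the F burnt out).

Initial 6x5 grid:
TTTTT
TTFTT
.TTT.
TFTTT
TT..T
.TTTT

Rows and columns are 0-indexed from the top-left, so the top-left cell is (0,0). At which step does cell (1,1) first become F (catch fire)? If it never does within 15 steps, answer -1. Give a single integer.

Step 1: cell (1,1)='F' (+8 fires, +2 burnt)
  -> target ignites at step 1
Step 2: cell (1,1)='.' (+8 fires, +8 burnt)
Step 3: cell (1,1)='.' (+4 fires, +8 burnt)
Step 4: cell (1,1)='.' (+2 fires, +4 burnt)
Step 5: cell (1,1)='.' (+1 fires, +2 burnt)
Step 6: cell (1,1)='.' (+0 fires, +1 burnt)
  fire out at step 6

1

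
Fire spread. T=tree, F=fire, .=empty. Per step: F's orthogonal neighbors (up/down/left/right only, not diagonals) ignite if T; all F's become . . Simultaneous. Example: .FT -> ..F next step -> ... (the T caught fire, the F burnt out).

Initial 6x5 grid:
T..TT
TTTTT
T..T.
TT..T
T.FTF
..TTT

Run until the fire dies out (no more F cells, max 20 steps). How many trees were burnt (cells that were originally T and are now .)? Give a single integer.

Answer: 5

Derivation:
Step 1: +4 fires, +2 burnt (F count now 4)
Step 2: +1 fires, +4 burnt (F count now 1)
Step 3: +0 fires, +1 burnt (F count now 0)
Fire out after step 3
Initially T: 18, now '.': 17
Total burnt (originally-T cells now '.'): 5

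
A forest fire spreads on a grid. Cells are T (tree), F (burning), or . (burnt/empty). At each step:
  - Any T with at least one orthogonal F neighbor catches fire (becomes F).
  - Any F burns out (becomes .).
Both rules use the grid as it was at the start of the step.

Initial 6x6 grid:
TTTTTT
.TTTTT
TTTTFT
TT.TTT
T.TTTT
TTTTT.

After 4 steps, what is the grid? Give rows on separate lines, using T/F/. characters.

Step 1: 4 trees catch fire, 1 burn out
  TTTTTT
  .TTTFT
  TTTF.F
  TT.TFT
  T.TTTT
  TTTTT.
Step 2: 7 trees catch fire, 4 burn out
  TTTTFT
  .TTF.F
  TTF...
  TT.F.F
  T.TTFT
  TTTTT.
Step 3: 7 trees catch fire, 7 burn out
  TTTF.F
  .TF...
  TF....
  TT....
  T.TF.F
  TTTTF.
Step 4: 6 trees catch fire, 7 burn out
  TTF...
  .F....
  F.....
  TF....
  T.F...
  TTTF..

TTF...
.F....
F.....
TF....
T.F...
TTTF..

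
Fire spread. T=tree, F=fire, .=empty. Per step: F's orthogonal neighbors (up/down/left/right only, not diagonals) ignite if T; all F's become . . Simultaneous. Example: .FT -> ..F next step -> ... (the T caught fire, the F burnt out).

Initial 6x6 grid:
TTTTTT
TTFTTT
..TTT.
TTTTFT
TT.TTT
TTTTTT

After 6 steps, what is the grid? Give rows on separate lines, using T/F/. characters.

Step 1: 8 trees catch fire, 2 burn out
  TTFTTT
  TF.FTT
  ..FTF.
  TTTF.F
  TT.TFT
  TTTTTT
Step 2: 9 trees catch fire, 8 burn out
  TF.FTT
  F...FT
  ...F..
  TTF...
  TT.F.F
  TTTTFT
Step 3: 6 trees catch fire, 9 burn out
  F...FT
  .....F
  ......
  TF....
  TT....
  TTTF.F
Step 4: 4 trees catch fire, 6 burn out
  .....F
  ......
  ......
  F.....
  TF....
  TTF...
Step 5: 2 trees catch fire, 4 burn out
  ......
  ......
  ......
  ......
  F.....
  TF....
Step 6: 1 trees catch fire, 2 burn out
  ......
  ......
  ......
  ......
  ......
  F.....

......
......
......
......
......
F.....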